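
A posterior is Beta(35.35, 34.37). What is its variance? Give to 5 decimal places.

0.00353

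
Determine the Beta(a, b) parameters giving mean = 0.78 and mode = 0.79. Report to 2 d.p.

a = 45.24, b = 12.76

With s = a+b: μ = a/s and mode = (a−1)/(s−2). Eliminating a = μs,
μs − 1 = m(s−2) ⇒ s(μ−m) = 1−2m ⇒ s = -0.58/-0.01 = 58.0000.
So a = μs = 45.24, b = (1−μ)s = 12.76.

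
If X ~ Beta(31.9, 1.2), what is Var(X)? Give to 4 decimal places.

Var = αβ/[(α+β)²(α+β+1)] = (31.9×1.2)/(33.1²×34.1) = 38.28/37360.301 = 0.0010.

0.0010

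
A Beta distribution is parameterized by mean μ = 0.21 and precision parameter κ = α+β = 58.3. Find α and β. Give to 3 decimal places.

α = 12.243, β = 46.057

Split κ in proportion μ : (1−μ): α = 0.21·58.3 = 12.243, β = 58.3 − 12.243 = 46.057.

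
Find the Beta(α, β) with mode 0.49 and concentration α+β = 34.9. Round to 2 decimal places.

α = 17.12, β = 17.78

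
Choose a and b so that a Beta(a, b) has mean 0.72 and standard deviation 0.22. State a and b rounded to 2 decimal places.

Variance = 0.22² = 0.0484. The moment-matching identity a+b = μ(1−μ)/Var − 1 gives
a+b = 0.2016/0.0484 − 1 = 3.1653, so a = μ·3.1653 = 2.28 and b = (1−μ)·3.1653 = 0.89.

a = 2.28, b = 0.89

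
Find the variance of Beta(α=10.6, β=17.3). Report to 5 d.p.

α+β = 27.9 and αβ = 183.38, so Var = αβ/[(α+β)²(α+β+1)] = 183.38/22496.049 = 0.00815.

0.00815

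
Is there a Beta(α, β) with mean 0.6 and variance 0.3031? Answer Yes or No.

No

The Beta variance bound is σ² < μ(1−μ).
Here μ(1−μ) = 0.6×0.4 = 0.24, and 0.3031 ≥ 0.24.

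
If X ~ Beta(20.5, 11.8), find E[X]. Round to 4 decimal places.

0.6347

E[X] = α/(α+β) = 20.5/32.3 = 0.6347.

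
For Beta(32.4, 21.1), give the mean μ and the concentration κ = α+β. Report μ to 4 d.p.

μ = 0.6056, κ = 53.5

κ = α+β = 32.4+21.1 = 53.5; μ = α/κ = 32.4/53.5 = 0.6056.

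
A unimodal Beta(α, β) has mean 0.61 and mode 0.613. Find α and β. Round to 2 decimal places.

Let s = α+β. Mean gives α = μs = 0.61s; mode gives (α−1)/(s−2) = 0.613.
Substituting: 0.61s − 1 = 0.613(s−2) = 0.613s − 1.226, so -0.003s = -0.226 and s = 75.3333.
Then α = 0.61×75.3333 = 45.95 and β = s−α = 29.38.

α = 45.95, β = 29.38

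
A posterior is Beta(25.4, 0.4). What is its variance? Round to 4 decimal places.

μ = 25.4/25.8 = 0.984496; Var = μ(1−μ)/(α+β+1) = 0.0152635/26.8 = 0.0006.

0.0006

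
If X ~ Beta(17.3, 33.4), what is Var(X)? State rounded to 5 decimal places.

0.00435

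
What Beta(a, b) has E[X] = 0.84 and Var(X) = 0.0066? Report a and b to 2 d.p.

a = 16.27, b = 3.10

Let s = a+b. The Beta variance is μ(1−μ)/(s+1).
So s+1 = μ(1−μ)/σ² = (0.84×0.16)/0.0066 = 0.1344/0.0066 = 20.3636, giving s = 19.3636.
Then a = μs = 0.84×19.3636 = 16.27 and b = (1−μ)s = 0.16×19.3636 = 3.10.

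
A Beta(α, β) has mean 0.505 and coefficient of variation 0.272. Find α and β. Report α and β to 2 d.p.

σ = CV·μ = 0.272×0.505 = 0.13736, so σ² = 0.018868.
s+1 = μ(1−μ)/σ² = 0.249975/0.018868 = 13.2488, so s = α+β = 12.2488.
α = μs = 6.19, β = (1−μ)s = 6.06.

α = 6.19, β = 6.06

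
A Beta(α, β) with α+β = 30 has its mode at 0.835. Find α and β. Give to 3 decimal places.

Since the density peak of Beta(α,β) is at (α−1)/(α+β−2),
α = 1 + 0.835(30−2) = 24.380 and β = 30 − 24.380 = 5.620.

α = 24.380, β = 5.620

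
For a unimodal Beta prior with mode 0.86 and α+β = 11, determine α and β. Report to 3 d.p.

Since the density peak of Beta(α,β) is at (α−1)/(α+β−2),
α = 1 + 0.86(11−2) = 8.740 and β = 11 − 8.740 = 2.260.

α = 8.740, β = 2.260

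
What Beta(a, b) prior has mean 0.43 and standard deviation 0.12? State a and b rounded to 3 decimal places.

First σ² = 0.0144. Setting a = μn, b = (1−μ)n with n = a+b,
μ(1−μ)/(n+1) = 0.0144 ⇒ n+1 = 0.2451/0.0144 = 17.0208 ⇒ n = 16.0208.
Hence a = 0.43×16.0208 = 6.889, b = 0.57×16.0208 = 9.132.

a = 6.889, b = 9.132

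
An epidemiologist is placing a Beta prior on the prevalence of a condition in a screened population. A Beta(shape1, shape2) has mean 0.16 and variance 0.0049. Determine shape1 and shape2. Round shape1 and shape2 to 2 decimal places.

By moment matching, shape1+shape2 = μ(1−μ)/σ² − 1 = (0.16·0.84)/0.0049 − 1 = 27.4286 − 1 = 26.4286.
Since shape1/(shape1+shape2) = μ, shape1 = 0.16·26.4286 = 4.23 and shape2 = 0.84·26.4286 = 22.20.

shape1 = 4.23, shape2 = 22.20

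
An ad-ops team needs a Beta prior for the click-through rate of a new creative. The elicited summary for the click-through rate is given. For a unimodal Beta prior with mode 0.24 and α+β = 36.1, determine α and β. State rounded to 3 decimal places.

Since the density peak of Beta(α,β) is at (α−1)/(α+β−2),
α = 1 + 0.24(36.1−2) = 9.184 and β = 36.1 − 9.184 = 26.916.

α = 9.184, β = 26.916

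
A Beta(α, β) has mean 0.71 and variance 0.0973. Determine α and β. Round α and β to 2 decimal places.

α = 0.79, β = 0.32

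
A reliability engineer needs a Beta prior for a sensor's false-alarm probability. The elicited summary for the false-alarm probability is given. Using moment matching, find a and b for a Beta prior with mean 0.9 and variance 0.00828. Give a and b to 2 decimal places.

By moment matching, a+b = μ(1−μ)/σ² − 1 = (0.9·0.1)/0.00828 − 1 = 10.8696 − 1 = 9.8696.
Since a/(a+b) = μ, a = 0.9·9.8696 = 8.88 and b = 0.1·9.8696 = 0.99.

a = 8.88, b = 0.99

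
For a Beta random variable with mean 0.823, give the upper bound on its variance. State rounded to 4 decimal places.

Var = μ(1−μ)/(α+β+1), which approaches μ(1−μ) as α+β → 0.
So the supremum is μ(1−μ) = 0.823×0.177 = 0.1457.

0.1457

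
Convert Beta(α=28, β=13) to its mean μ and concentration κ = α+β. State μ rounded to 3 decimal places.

μ = 0.683, κ = 41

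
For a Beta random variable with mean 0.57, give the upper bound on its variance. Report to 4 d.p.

For fixed mean μ the Beta variance is μ(1−μ)/(α+β+1), increasing as α+β decreases.
Its least upper bound (not attained) is μ(1−μ) = 0.57·0.43 = 0.2451.

0.2451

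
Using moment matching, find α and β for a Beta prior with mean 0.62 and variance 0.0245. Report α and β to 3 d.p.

α = 5.342, β = 3.274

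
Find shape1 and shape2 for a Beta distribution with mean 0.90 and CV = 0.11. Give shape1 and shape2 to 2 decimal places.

Var = (CV·μ)² = (0.11×0.90)² = 0.009801.
shape1+shape2 = μ(1−μ)/Var − 1 = 0.0900/0.009801 − 1 = 8.1827.
Thus shape1 = 0.90·8.1827 = 7.36 and shape2 = 0.10·8.1827 = 0.82.

shape1 = 7.36, shape2 = 0.82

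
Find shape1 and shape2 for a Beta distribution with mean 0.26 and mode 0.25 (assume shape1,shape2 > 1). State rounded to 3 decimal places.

shape1 = 13.000, shape2 = 37.000

With s = shape1+shape2: μ = shape1/s and mode = (shape1−1)/(s−2). Eliminating shape1 = μs,
μs − 1 = m(s−2) ⇒ s(μ−m) = 1−2m ⇒ s = 0.50/0.01 = 50.0000.
So shape1 = μs = 13.000, shape2 = (1−μ)s = 37.000.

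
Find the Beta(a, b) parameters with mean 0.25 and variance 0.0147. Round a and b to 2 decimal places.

a = 2.94, b = 8.82

Let s = a+b. The Beta variance is μ(1−μ)/(s+1).
So s+1 = μ(1−μ)/σ² = (0.25×0.75)/0.0147 = 0.1875/0.0147 = 12.7551, giving s = 11.7551.
Then a = μs = 0.25×11.7551 = 2.94 and b = (1−μ)s = 0.75×11.7551 = 8.82.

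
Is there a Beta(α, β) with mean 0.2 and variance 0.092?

The Beta variance bound is σ² < μ(1−μ).
Here μ(1−μ) = 0.2×0.8 = 0.16, and 0.092 < 0.16.

Yes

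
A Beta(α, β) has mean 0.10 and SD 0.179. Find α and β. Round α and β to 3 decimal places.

σ² = 0.179² = 0.032041.
With s = α+β, Var = μ(1−μ)/(s+1), so s+1 = (0.10×0.90)/0.032041 = 2.8089 and s = 1.8089.
α = μs = 0.181, β = (1−μ)s = 1.628.

α = 0.181, β = 1.628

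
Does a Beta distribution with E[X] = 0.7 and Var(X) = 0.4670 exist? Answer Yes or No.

A Beta with mean μ has variance μ(1−μ)/(α+β+1) < μ(1−μ).
Here μ(1−μ) = 0.7×0.3 = 0.21, and 0.4670 ≥ 0.21.

No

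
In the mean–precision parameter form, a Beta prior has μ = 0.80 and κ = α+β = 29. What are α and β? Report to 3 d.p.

α = 23.200, β = 5.800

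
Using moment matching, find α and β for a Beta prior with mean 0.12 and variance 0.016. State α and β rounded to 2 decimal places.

α = 0.67, β = 4.93

By moment matching, α+β = μ(1−μ)/σ² − 1 = (0.12·0.88)/0.016 − 1 = 6.6000 − 1 = 5.6000.
Since α/(α+β) = μ, α = 0.12·5.6000 = 0.67 and β = 0.88·5.6000 = 4.93.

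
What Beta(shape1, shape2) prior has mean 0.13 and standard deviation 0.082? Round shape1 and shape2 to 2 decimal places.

Variance = 0.082² = 0.006724. The moment-matching identity shape1+shape2 = μ(1−μ)/Var − 1 gives
shape1+shape2 = 0.1131/0.006724 − 1 = 15.8203, so shape1 = μ·15.8203 = 2.06 and shape2 = (1−μ)·15.8203 = 13.76.

shape1 = 2.06, shape2 = 13.76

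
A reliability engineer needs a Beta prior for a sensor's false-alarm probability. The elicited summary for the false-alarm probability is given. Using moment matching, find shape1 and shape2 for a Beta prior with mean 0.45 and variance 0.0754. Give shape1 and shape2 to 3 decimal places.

shape1 = 1.027, shape2 = 1.255

Write ν = shape1+shape2; then shape1 = μν and Var = μ(1−μ)/(ν+1).
ν = μ(1−μ)/Var − 1 = 0.2475/0.0754 − 1 = 2.2825.
shape1 = 0.45·2.2825 = 1.027, shape2 = 0.55·2.2825 = 1.255.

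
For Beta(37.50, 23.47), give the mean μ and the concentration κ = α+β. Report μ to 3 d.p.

κ = α+β = 37.50+23.47 = 60.97; μ = α/κ = 37.50/60.97 = 0.615.

μ = 0.615, κ = 60.97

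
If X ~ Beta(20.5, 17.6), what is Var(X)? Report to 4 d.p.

0.0064

α+β = 38.1 and αβ = 360.80, so Var = αβ/[(α+β)²(α+β+1)] = 360.80/56757.951 = 0.0064.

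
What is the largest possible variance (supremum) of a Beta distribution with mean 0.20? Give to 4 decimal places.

0.1600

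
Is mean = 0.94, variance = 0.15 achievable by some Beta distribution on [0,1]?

For any Beta, Var(X) < E[X]·(1−E[X]).
Here μ(1−μ) = 0.94×0.06 = 0.0564, and 0.15 ≥ 0.0564.

No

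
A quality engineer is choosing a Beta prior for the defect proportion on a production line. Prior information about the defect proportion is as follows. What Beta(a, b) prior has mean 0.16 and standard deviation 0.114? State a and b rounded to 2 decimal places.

a = 1.49, b = 7.85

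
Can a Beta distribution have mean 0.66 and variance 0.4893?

No

For any Beta, Var(X) < E[X]·(1−E[X]).
Here μ(1−μ) = 0.66×0.34 = 0.2244, and 0.4893 ≥ 0.2244.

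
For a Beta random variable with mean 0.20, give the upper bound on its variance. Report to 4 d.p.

0.1600

Var = μ(1−μ)/(α+β+1), which approaches μ(1−μ) as α+β → 0.
So the supremum is μ(1−μ) = 0.20×0.80 = 0.1600.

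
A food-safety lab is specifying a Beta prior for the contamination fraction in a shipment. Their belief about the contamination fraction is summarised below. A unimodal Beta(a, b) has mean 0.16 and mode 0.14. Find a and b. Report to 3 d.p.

a = 5.760, b = 30.240

Let s = a+b. Mean gives a = μs = 0.16s; mode gives (a−1)/(s−2) = 0.14.
Substituting: 0.16s − 1 = 0.14(s−2) = 0.14s − 0.28, so 0.02s = 0.72 and s = 36.0000.
Then a = 0.16×36.0000 = 5.760 and b = s−a = 30.240.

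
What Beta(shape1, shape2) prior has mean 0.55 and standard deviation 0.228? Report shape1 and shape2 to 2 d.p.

First σ² = 0.051984. Setting shape1 = μn, shape2 = (1−μ)n with n = shape1+shape2,
μ(1−μ)/(n+1) = 0.051984 ⇒ n+1 = 0.2475/0.051984 = 4.7611 ⇒ n = 3.7611.
Hence shape1 = 0.55×3.7611 = 2.07, shape2 = 0.45×3.7611 = 1.69.

shape1 = 2.07, shape2 = 1.69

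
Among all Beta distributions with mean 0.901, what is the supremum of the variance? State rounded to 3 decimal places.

Var = μ(1−μ)/(α+β+1), which approaches μ(1−μ) as α+β → 0.
So the supremum is μ(1−μ) = 0.901×0.099 = 0.089.

0.089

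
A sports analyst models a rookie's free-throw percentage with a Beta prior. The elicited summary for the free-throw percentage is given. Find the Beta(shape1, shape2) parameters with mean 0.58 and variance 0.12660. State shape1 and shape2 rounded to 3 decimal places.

shape1 = 0.536, shape2 = 0.388

Let s = shape1+shape2. The Beta variance is μ(1−μ)/(s+1).
So s+1 = μ(1−μ)/σ² = (0.58×0.42)/0.12660 = 0.2436/0.12660 = 1.9242, giving s = 0.9242.
Then shape1 = μs = 0.58×0.9242 = 0.536 and shape2 = (1−μ)s = 0.42×0.9242 = 0.388.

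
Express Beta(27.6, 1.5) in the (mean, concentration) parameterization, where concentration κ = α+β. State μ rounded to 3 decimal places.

κ = α+β = 27.6+1.5 = 29.1; μ = α/κ = 27.6/29.1 = 0.948.

μ = 0.948, κ = 29.1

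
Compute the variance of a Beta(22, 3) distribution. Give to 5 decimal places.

μ = 22/25 = 0.880000; Var = μ(1−μ)/(α+β+1) = 0.1056000/26 = 0.00406.

0.00406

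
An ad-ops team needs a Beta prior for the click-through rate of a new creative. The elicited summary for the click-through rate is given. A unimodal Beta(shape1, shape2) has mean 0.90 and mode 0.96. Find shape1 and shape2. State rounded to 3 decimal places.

With s = shape1+shape2: μ = shape1/s and mode = (shape1−1)/(s−2). Eliminating shape1 = μs,
μs − 1 = m(s−2) ⇒ s(μ−m) = 1−2m ⇒ s = -0.92/-0.06 = 15.3333.
So shape1 = μs = 13.800, shape2 = (1−μ)s = 1.533.

shape1 = 13.800, shape2 = 1.533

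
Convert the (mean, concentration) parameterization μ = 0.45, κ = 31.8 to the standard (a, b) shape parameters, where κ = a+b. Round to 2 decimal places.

Split κ in proportion μ : (1−μ): a = 0.45·31.8 = 14.31, b = 31.8 − 14.31 = 17.49.

a = 14.31, b = 17.49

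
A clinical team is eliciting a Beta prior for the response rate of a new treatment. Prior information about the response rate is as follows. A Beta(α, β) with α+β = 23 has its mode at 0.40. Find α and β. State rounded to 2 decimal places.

α = 9.40, β = 13.60

Mode = (α−1)/(κ−2) with κ = α+β, so α−1 = 0.40·21 = 8.40.
α = 9.40; β = κ − α = 13.60.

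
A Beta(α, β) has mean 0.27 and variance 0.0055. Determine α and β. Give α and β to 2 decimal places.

α = 9.41, β = 25.43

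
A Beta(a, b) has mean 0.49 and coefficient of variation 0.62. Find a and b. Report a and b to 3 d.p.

σ = CV·μ = 0.62×0.49 = 0.30380, so σ² = 0.092294.
s+1 = μ(1−μ)/σ² = 0.2499/0.092294 = 2.7076, so s = a+b = 1.7076.
a = μs = 0.837, b = (1−μ)s = 0.871.

a = 0.837, b = 0.871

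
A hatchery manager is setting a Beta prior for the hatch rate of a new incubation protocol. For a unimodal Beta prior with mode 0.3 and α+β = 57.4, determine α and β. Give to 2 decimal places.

α = 17.62, β = 39.78

Mode = (α−1)/(κ−2) with κ = α+β, so α−1 = 0.3·55.4 = 16.62.
α = 17.62; β = κ − α = 39.78.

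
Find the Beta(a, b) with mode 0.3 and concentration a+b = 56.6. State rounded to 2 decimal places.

Mode = (a−1)/(κ−2) with κ = a+b, so a−1 = 0.3·54.6 = 16.38.
a = 17.38; b = κ − a = 39.22.

a = 17.38, b = 39.22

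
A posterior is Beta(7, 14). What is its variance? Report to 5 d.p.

Var = αβ/[(α+β)²(α+β+1)] = (7×14)/(21²×22) = 98/9702 = 0.01010.

0.01010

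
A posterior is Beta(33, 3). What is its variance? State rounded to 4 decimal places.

0.0021

α+β = 36 and αβ = 99, so Var = αβ/[(α+β)²(α+β+1)] = 99/47952 = 0.0021.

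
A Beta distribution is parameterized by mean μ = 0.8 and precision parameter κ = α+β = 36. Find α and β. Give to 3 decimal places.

Split κ in proportion μ : (1−μ): α = 0.8·36 = 28.800, β = 36 − 28.800 = 7.200.

α = 28.800, β = 7.200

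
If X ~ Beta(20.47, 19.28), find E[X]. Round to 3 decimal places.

The Beta mean is α/(α+β) = 20.47/(20.47+19.28) = 0.515.

0.515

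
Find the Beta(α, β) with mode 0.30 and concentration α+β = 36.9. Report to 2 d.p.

α = 11.47, β = 25.43

Mode = (α−1)/(κ−2) with κ = α+β, so α−1 = 0.30·34.9 = 10.47.
α = 11.47; β = κ − α = 25.43.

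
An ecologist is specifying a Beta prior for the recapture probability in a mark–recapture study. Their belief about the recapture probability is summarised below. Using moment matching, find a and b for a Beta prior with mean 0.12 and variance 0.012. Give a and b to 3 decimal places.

Let s = a+b. The Beta variance is μ(1−μ)/(s+1).
So s+1 = μ(1−μ)/σ² = (0.12×0.88)/0.012 = 0.1056/0.012 = 8.8000, giving s = 7.8000.
Then a = μs = 0.12×7.8000 = 0.936 and b = (1−μ)s = 0.88×7.8000 = 6.864.

a = 0.936, b = 6.864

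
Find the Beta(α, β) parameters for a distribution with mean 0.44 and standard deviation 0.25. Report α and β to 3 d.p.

σ² = 0.25² = 0.0625.
With s = α+β, Var = μ(1−μ)/(s+1), so s+1 = (0.44×0.56)/0.0625 = 3.9424 and s = 2.9424.
α = μs = 1.295, β = (1−μ)s = 1.648.

α = 1.295, β = 1.648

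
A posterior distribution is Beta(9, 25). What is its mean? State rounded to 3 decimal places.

0.265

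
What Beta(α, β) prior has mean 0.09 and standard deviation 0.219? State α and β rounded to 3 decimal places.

α = 0.064, β = 0.644

σ² = 0.219² = 0.047961.
With s = α+β, Var = μ(1−μ)/(s+1), so s+1 = (0.09×0.91)/0.047961 = 1.7076 and s = 0.7076.
α = μs = 0.064, β = (1−μ)s = 0.644.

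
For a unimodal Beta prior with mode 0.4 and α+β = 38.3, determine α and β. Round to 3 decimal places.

α = 15.520, β = 22.780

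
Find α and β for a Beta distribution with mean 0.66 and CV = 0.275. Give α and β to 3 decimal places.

α = 3.836, β = 1.976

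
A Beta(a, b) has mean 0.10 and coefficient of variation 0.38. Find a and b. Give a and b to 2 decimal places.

σ = CV·μ = 0.38×0.10 = 0.03800, so σ² = 0.001444.
s+1 = μ(1−μ)/σ² = 0.0900/0.001444 = 62.3269, so s = a+b = 61.3269.
a = μs = 6.13, b = (1−μ)s = 55.19.

a = 6.13, b = 55.19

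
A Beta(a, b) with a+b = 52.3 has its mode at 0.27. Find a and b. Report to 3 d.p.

a = 14.581, b = 37.719

For a,b>1 the mode is (a−1)/(a+b−2), so a = mode·(κ−2)+1 = 0.27×50.3+1 = 14.581.
And b = (1−mode)·(κ−2)+1 = 0.73×50.3+1 = 37.719.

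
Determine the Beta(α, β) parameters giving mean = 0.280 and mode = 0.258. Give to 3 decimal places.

Let s = α+β. Mean gives α = μs = 0.280s; mode gives (α−1)/(s−2) = 0.258.
Substituting: 0.280s − 1 = 0.258(s−2) = 0.258s − 0.516, so 0.022s = 0.484 and s = 22.0000.
Then α = 0.280×22.0000 = 6.160 and β = s−α = 15.840.

α = 6.160, β = 15.840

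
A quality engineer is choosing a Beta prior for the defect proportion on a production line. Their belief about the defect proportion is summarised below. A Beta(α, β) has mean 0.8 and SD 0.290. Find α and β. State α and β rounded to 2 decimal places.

α = 0.72, β = 0.18

First σ² = 0.084100. Setting α = μn, β = (1−μ)n with n = α+β,
μ(1−μ)/(n+1) = 0.084100 ⇒ n+1 = 0.16/0.084100 = 1.9025 ⇒ n = 0.9025.
Hence α = 0.8×0.9025 = 0.72, β = 0.2×0.9025 = 0.18.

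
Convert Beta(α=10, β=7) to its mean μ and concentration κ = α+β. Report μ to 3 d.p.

μ = 0.588, κ = 17

κ = α+β = 10+7 = 17; μ = α/κ = 10/17 = 0.588.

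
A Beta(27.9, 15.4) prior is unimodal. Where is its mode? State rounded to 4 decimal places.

0.6513

With α,β > 1, mode = (α−1)/(α+β−2) = 26.9/41.3 = 0.6513.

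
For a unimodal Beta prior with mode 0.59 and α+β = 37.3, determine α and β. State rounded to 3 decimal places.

For α,β>1 the mode is (α−1)/(α+β−2), so α = mode·(κ−2)+1 = 0.59×35.3+1 = 21.827.
And β = (1−mode)·(κ−2)+1 = 0.41×35.3+1 = 15.473.

α = 21.827, β = 15.473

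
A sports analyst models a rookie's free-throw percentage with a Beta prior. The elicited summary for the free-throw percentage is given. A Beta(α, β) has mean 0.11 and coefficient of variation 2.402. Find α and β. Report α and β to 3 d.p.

α = 0.044, β = 0.358

σ = CV·μ = 2.402×0.11 = 0.26422, so σ² = 0.069812.
s+1 = μ(1−μ)/σ² = 0.0979/0.069812 = 1.4023, so s = α+β = 0.4023.
α = μs = 0.044, β = (1−μ)s = 0.358.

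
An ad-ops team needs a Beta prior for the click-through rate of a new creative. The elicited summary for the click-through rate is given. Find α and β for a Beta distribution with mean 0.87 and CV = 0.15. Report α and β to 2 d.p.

Var = (CV·μ)² = (0.15×0.87)² = 0.017030.
α+β = μ(1−μ)/Var − 1 = 0.1131/0.017030 − 1 = 5.6411.
Thus α = 0.87·5.6411 = 4.91 and β = 0.13·5.6411 = 0.73.

α = 4.91, β = 0.73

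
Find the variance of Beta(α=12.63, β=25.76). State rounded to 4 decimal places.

0.0056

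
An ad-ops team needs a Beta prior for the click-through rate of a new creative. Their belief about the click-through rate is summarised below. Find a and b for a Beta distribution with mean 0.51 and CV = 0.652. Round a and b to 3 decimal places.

a = 0.643, b = 0.617

σ = CV·μ = 0.652×0.51 = 0.33252, so σ² = 0.110570.
s+1 = μ(1−μ)/σ² = 0.2499/0.110570 = 2.2601, so s = a+b = 1.2601.
a = μs = 0.643, b = (1−μ)s = 0.617.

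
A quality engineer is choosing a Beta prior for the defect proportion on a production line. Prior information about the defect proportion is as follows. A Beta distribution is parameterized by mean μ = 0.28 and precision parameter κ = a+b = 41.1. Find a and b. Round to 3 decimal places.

Split κ in proportion μ : (1−μ): a = 0.28·41.1 = 11.508, b = 41.1 − 11.508 = 29.592.

a = 11.508, b = 29.592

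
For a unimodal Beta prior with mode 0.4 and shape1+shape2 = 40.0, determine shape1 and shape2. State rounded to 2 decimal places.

shape1 = 16.20, shape2 = 23.80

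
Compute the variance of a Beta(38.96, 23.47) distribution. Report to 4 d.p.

0.0037

α+β = 62.43 and αβ = 914.3912, so Var = αβ/[(α+β)²(α+β+1)] = 914.3912/247218.735807 = 0.0037.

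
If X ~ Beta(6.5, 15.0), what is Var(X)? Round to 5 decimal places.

μ = 6.5/21.5 = 0.302326; Var = μ(1−μ)/(α+β+1) = 0.2109248/22.5 = 0.00937.

0.00937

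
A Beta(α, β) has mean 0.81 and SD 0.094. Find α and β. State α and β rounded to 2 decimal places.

First σ² = 0.008836. Setting α = μn, β = (1−μ)n with n = α+β,
μ(1−μ)/(n+1) = 0.008836 ⇒ n+1 = 0.1539/0.008836 = 17.4174 ⇒ n = 16.4174.
Hence α = 0.81×16.4174 = 13.30, β = 0.19×16.4174 = 3.12.

α = 13.30, β = 3.12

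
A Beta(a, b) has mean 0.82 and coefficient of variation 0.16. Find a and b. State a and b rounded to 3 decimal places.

a = 6.211, b = 1.363

Var = (CV·μ)² = (0.16×0.82)² = 0.017213.
a+b = μ(1−μ)/Var − 1 = 0.1476/0.017213 − 1 = 7.5747.
Thus a = 0.82·7.5747 = 6.211 and b = 0.18·7.5747 = 1.363.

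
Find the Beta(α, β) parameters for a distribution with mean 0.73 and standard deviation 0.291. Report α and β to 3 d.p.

First σ² = 0.084681. Setting α = μn, β = (1−μ)n with n = α+β,
μ(1−μ)/(n+1) = 0.084681 ⇒ n+1 = 0.1971/0.084681 = 2.3276 ⇒ n = 1.3276.
Hence α = 0.73×1.3276 = 0.969, β = 0.27×1.3276 = 0.358.

α = 0.969, β = 0.358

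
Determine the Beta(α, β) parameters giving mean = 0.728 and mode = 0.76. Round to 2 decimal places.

α = 11.83, β = 4.42

Let s = α+β. Mean gives α = μs = 0.728s; mode gives (α−1)/(s−2) = 0.76.
Substituting: 0.728s − 1 = 0.76(s−2) = 0.76s − 1.52, so -0.032s = -0.52 and s = 16.2500.
Then α = 0.728×16.2500 = 11.83 and β = s−α = 4.42.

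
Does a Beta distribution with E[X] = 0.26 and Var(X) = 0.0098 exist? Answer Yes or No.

A Beta with mean μ has variance μ(1−μ)/(α+β+1) < μ(1−μ).
Here μ(1−μ) = 0.26×0.74 = 0.1924, and 0.0098 < 0.1924.

Yes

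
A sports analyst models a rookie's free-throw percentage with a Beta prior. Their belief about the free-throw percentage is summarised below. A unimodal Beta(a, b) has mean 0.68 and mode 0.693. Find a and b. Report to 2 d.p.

a = 20.19, b = 9.50

Let s = a+b. Mean gives a = μs = 0.68s; mode gives (a−1)/(s−2) = 0.693.
Substituting: 0.68s − 1 = 0.693(s−2) = 0.693s − 1.386, so -0.013s = -0.386 and s = 29.6923.
Then a = 0.68×29.6923 = 20.19 and b = s−a = 9.50.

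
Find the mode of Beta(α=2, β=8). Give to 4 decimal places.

0.1250

With α,β > 1, mode = (α−1)/(α+β−2) = 1/8 = 0.1250.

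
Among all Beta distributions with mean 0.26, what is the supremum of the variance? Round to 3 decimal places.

Var = μ(1−μ)/(α+β+1), which approaches μ(1−μ) as α+β → 0.
So the supremum is μ(1−μ) = 0.26×0.74 = 0.192.

0.192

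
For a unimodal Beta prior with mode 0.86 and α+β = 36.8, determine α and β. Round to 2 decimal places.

α = 30.93, β = 5.87

For α,β>1 the mode is (α−1)/(α+β−2), so α = mode·(κ−2)+1 = 0.86×34.8+1 = 30.93.
And β = (1−mode)·(κ−2)+1 = 0.14×34.8+1 = 5.87.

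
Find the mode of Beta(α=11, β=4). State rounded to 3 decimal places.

The density x^(α−1)(1−x)^(β−1) is maximised at (α−1)/(α+β−2) = 10/13 = 0.769.

0.769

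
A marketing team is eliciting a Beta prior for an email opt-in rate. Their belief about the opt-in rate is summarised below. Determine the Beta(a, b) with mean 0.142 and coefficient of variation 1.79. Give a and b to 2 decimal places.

a = 0.13, b = 0.76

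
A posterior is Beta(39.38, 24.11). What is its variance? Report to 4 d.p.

μ = 39.38/63.49 = 0.620255; Var = μ(1−μ)/(α+β+1) = 0.2355387/64.49 = 0.0037.

0.0037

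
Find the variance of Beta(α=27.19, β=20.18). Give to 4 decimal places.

Var = αβ/[(α+β)²(α+β+1)] = (27.19×20.18)/(47.37²×48.37) = 548.6942/108538.260453 = 0.0051.

0.0051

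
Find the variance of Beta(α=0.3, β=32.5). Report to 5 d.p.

μ = 0.3/32.8 = 0.009146; Var = μ(1−μ)/(α+β+1) = 0.0090627/33.8 = 0.00027.

0.00027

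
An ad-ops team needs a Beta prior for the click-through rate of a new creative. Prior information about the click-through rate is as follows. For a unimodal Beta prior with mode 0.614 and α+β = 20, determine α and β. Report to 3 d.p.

Since the density peak of Beta(α,β) is at (α−1)/(α+β−2),
α = 1 + 0.614(20−2) = 12.052 and β = 20 − 12.052 = 7.948.

α = 12.052, β = 7.948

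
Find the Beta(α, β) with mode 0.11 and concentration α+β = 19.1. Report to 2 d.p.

α = 2.88, β = 16.22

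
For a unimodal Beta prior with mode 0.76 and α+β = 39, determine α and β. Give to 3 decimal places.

α = 29.120, β = 9.880

For α,β>1 the mode is (α−1)/(α+β−2), so α = mode·(κ−2)+1 = 0.76×37+1 = 29.120.
And β = (1−mode)·(κ−2)+1 = 0.24×37+1 = 9.880.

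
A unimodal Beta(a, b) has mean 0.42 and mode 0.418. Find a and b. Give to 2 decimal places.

a = 34.44, b = 47.56

With s = a+b: μ = a/s and mode = (a−1)/(s−2). Eliminating a = μs,
μs − 1 = m(s−2) ⇒ s(μ−m) = 1−2m ⇒ s = 0.164/0.002 = 82.0000.
So a = μs = 34.44, b = (1−μ)s = 47.56.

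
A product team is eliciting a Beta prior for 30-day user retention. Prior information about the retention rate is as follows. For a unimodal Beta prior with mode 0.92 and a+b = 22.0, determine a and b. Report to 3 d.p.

a = 19.400, b = 2.600

For a,b>1 the mode is (a−1)/(a+b−2), so a = mode·(κ−2)+1 = 0.92×20.0+1 = 19.400.
And b = (1−mode)·(κ−2)+1 = 0.08×20.0+1 = 2.600.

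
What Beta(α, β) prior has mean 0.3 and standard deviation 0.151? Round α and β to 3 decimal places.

α = 2.463, β = 5.747

σ² = 0.151² = 0.022801.
With s = α+β, Var = μ(1−μ)/(s+1), so s+1 = (0.3×0.7)/0.022801 = 9.2101 and s = 8.2101.
α = μs = 2.463, β = (1−μ)s = 5.747.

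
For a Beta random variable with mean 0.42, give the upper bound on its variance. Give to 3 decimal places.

Var = μ(1−μ)/(α+β+1), which approaches μ(1−μ) as α+β → 0.
So the supremum is μ(1−μ) = 0.42×0.58 = 0.244.

0.244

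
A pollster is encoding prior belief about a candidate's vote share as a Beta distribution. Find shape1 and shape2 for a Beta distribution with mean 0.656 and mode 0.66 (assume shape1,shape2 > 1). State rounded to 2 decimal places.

With s = shape1+shape2: μ = shape1/s and mode = (shape1−1)/(s−2). Eliminating shape1 = μs,
μs − 1 = m(s−2) ⇒ s(μ−m) = 1−2m ⇒ s = -0.32/-0.004 = 80.0000.
So shape1 = μs = 52.48, shape2 = (1−μ)s = 27.52.

shape1 = 52.48, shape2 = 27.52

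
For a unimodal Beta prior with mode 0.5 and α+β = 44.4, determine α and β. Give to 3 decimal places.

α = 22.200, β = 22.200

Since the density peak of Beta(α,β) is at (α−1)/(α+β−2),
α = 1 + 0.5(44.4−2) = 22.200 and β = 44.4 − 22.200 = 22.200.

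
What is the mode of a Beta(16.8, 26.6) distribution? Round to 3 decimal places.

0.382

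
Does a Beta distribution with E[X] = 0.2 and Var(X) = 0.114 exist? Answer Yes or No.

Yes

The Beta variance bound is σ² < μ(1−μ).
Here μ(1−μ) = 0.2×0.8 = 0.16, and 0.114 < 0.16.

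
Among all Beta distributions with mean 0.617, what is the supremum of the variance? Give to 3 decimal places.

For fixed mean μ the Beta variance is μ(1−μ)/(α+β+1), increasing as α+β decreases.
Its least upper bound (not attained) is μ(1−μ) = 0.617·0.383 = 0.236.

0.236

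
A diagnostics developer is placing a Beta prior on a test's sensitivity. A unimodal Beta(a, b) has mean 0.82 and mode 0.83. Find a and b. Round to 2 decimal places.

a = 54.12, b = 11.88

Let s = a+b. Mean gives a = μs = 0.82s; mode gives (a−1)/(s−2) = 0.83.
Substituting: 0.82s − 1 = 0.83(s−2) = 0.83s − 1.66, so -0.01s = -0.66 and s = 66.0000.
Then a = 0.82×66.0000 = 54.12 and b = s−a = 11.88.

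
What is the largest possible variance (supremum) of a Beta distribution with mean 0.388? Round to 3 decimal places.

0.237

For fixed mean μ the Beta variance is μ(1−μ)/(α+β+1), increasing as α+β decreases.
Its least upper bound (not attained) is μ(1−μ) = 0.388·0.612 = 0.237.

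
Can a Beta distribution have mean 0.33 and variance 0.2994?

No

The Beta variance bound is σ² < μ(1−μ).
Here μ(1−μ) = 0.33×0.67 = 0.2211, and 0.2994 ≥ 0.2211.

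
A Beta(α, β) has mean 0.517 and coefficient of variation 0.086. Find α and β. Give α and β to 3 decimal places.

α = 64.789, β = 60.528

Var = (CV·μ)² = (0.086×0.517)² = 0.001977.
α+β = μ(1−μ)/Var − 1 = 0.249711/0.001977 − 1 = 125.3164.
Thus α = 0.517·125.3164 = 64.789 and β = 0.483·125.3164 = 60.528.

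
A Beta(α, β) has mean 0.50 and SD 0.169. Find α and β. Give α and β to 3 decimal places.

First σ² = 0.028561. Setting α = μn, β = (1−μ)n with n = α+β,
μ(1−μ)/(n+1) = 0.028561 ⇒ n+1 = 0.2500/0.028561 = 8.7532 ⇒ n = 7.7532.
Hence α = 0.50×7.7532 = 3.877, β = 0.50×7.7532 = 3.877.

α = 3.877, β = 3.877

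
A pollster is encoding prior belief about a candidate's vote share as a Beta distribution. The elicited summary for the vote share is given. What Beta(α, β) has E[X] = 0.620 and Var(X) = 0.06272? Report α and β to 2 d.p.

α = 1.71, β = 1.05

Let s = α+β. The Beta variance is μ(1−μ)/(s+1).
So s+1 = μ(1−μ)/σ² = (0.620×0.380)/0.06272 = 0.235600/0.06272 = 3.7564, giving s = 2.7564.
Then α = μs = 0.620×2.7564 = 1.71 and β = (1−μ)s = 0.380×2.7564 = 1.05.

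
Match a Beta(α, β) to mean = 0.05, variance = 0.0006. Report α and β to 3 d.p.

α = 3.908, β = 74.258

Let s = α+β. The Beta variance is μ(1−μ)/(s+1).
So s+1 = μ(1−μ)/σ² = (0.05×0.95)/0.0006 = 0.0475/0.0006 = 79.1667, giving s = 78.1667.
Then α = μs = 0.05×78.1667 = 3.908 and β = (1−μ)s = 0.95×78.1667 = 74.258.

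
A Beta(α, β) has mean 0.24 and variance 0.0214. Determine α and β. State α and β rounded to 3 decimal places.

α = 1.806, β = 5.718

By moment matching, α+β = μ(1−μ)/σ² − 1 = (0.24·0.76)/0.0214 − 1 = 8.5234 − 1 = 7.5234.
Since α/(α+β) = μ, α = 0.24·7.5234 = 1.806 and β = 0.76·7.5234 = 5.718.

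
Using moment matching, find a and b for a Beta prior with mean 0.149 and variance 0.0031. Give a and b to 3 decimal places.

a = 5.946, b = 33.957

Let s = a+b. The Beta variance is μ(1−μ)/(s+1).
So s+1 = μ(1−μ)/σ² = (0.149×0.851)/0.0031 = 0.126799/0.0031 = 40.9029, giving s = 39.9029.
Then a = μs = 0.149×39.9029 = 5.946 and b = (1−μ)s = 0.851×39.9029 = 33.957.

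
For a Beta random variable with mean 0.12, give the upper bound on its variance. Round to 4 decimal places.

0.1056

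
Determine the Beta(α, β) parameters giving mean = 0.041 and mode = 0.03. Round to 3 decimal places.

α = 3.504, β = 81.951

With s = α+β: μ = α/s and mode = (α−1)/(s−2). Eliminating α = μs,
μs − 1 = m(s−2) ⇒ s(μ−m) = 1−2m ⇒ s = 0.94/0.011 = 85.4545.
So α = μs = 3.504, β = (1−μ)s = 81.951.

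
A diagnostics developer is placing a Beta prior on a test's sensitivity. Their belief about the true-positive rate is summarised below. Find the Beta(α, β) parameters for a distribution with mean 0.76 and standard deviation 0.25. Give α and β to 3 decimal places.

α = 1.458, β = 0.460

Variance = 0.25² = 0.0625. The moment-matching identity α+β = μ(1−μ)/Var − 1 gives
α+β = 0.1824/0.0625 − 1 = 1.9184, so α = μ·1.9184 = 1.458 and β = (1−μ)·1.9184 = 0.460.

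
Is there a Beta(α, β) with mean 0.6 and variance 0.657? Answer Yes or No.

No

For any Beta, Var(X) < E[X]·(1−E[X]).
Here μ(1−μ) = 0.6×0.4 = 0.24, and 0.657 ≥ 0.24.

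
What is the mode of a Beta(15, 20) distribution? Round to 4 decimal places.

With α,β > 1, mode = (α−1)/(α+β−2) = 14/33 = 0.4242.

0.4242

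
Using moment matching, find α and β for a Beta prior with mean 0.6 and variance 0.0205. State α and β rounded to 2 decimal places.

α = 6.42, β = 4.28

Write ν = α+β; then α = μν and Var = μ(1−μ)/(ν+1).
ν = μ(1−μ)/Var − 1 = 0.24/0.0205 − 1 = 10.7073.
α = 0.6·10.7073 = 6.42, β = 0.4·10.7073 = 4.28.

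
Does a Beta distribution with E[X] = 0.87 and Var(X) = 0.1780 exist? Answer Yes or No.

A Beta with mean μ has variance μ(1−μ)/(α+β+1) < μ(1−μ).
Here μ(1−μ) = 0.87×0.13 = 0.1131, and 0.1780 ≥ 0.1131.

No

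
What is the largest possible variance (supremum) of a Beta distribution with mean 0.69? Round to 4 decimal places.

For fixed mean μ the Beta variance is μ(1−μ)/(α+β+1), increasing as α+β decreases.
Its least upper bound (not attained) is μ(1−μ) = 0.69·0.31 = 0.2139.

0.2139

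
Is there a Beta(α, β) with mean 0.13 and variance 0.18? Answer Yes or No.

No

For any Beta, Var(X) < E[X]·(1−E[X]).
Here μ(1−μ) = 0.13×0.87 = 0.1131, and 0.18 ≥ 0.1131.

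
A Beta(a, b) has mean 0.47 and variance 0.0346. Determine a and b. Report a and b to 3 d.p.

a = 2.914, b = 3.286

Write ν = a+b; then a = μν and Var = μ(1−μ)/(ν+1).
ν = μ(1−μ)/Var − 1 = 0.2491/0.0346 − 1 = 6.1994.
a = 0.47·6.1994 = 2.914, b = 0.53·6.1994 = 3.286.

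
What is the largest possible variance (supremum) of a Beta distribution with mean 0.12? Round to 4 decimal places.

0.1056

For fixed mean μ the Beta variance is μ(1−μ)/(α+β+1), increasing as α+β decreases.
Its least upper bound (not attained) is μ(1−μ) = 0.12·0.88 = 0.1056.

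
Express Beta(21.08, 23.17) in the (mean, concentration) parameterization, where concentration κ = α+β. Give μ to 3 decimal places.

μ = 0.476, κ = 44.25

κ = α+β = 21.08+23.17 = 44.25; μ = α/κ = 21.08/44.25 = 0.476.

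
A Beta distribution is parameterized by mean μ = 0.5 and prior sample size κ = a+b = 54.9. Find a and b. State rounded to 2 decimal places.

Split κ in proportion μ : (1−μ): a = 0.5·54.9 = 27.45, b = 54.9 − 27.45 = 27.45.

a = 27.45, b = 27.45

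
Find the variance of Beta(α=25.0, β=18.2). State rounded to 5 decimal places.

0.00552

μ = 25.0/43.2 = 0.578704; Var = μ(1−μ)/(α+β+1) = 0.2438057/44.2 = 0.00552.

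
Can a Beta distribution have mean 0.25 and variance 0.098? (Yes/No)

Yes

A Beta with mean μ has variance μ(1−μ)/(α+β+1) < μ(1−μ).
Here μ(1−μ) = 0.25×0.75 = 0.1875, and 0.098 < 0.1875.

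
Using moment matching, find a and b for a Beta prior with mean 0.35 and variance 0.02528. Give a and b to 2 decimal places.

Write ν = a+b; then a = μν and Var = μ(1−μ)/(ν+1).
ν = μ(1−μ)/Var − 1 = 0.2275/0.02528 − 1 = 7.9992.
a = 0.35·7.9992 = 2.80, b = 0.65·7.9992 = 5.20.

a = 2.80, b = 5.20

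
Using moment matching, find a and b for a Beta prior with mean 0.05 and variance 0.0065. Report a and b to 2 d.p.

a = 0.32, b = 5.99

Write ν = a+b; then a = μν and Var = μ(1−μ)/(ν+1).
ν = μ(1−μ)/Var − 1 = 0.0475/0.0065 − 1 = 6.3077.
a = 0.05·6.3077 = 0.32, b = 0.95·6.3077 = 5.99.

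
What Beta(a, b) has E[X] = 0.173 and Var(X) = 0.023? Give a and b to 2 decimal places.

Write ν = a+b; then a = μν and Var = μ(1−μ)/(ν+1).
ν = μ(1−μ)/Var − 1 = 0.143071/0.023 − 1 = 5.2205.
a = 0.173·5.2205 = 0.90, b = 0.827·5.2205 = 4.32.

a = 0.90, b = 4.32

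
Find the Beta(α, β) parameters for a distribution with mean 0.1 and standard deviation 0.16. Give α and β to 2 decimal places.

α = 0.25, β = 2.26

First σ² = 0.0256. Setting α = μn, β = (1−μ)n with n = α+β,
μ(1−μ)/(n+1) = 0.0256 ⇒ n+1 = 0.09/0.0256 = 3.5156 ⇒ n = 2.5156.
Hence α = 0.1×2.5156 = 0.25, β = 0.9×2.5156 = 2.26.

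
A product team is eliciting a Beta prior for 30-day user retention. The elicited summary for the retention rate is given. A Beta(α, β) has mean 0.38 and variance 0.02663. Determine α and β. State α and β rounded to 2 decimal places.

Let s = α+β. The Beta variance is μ(1−μ)/(s+1).
So s+1 = μ(1−μ)/σ² = (0.38×0.62)/0.02663 = 0.2356/0.02663 = 8.8472, giving s = 7.8472.
Then α = μs = 0.38×7.8472 = 2.98 and β = (1−μ)s = 0.62×7.8472 = 4.87.

α = 2.98, β = 4.87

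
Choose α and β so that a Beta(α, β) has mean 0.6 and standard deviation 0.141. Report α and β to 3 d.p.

α = 6.643, β = 4.429

Variance = 0.141² = 0.019881. The moment-matching identity α+β = μ(1−μ)/Var − 1 gives
α+β = 0.24/0.019881 − 1 = 11.0718, so α = μ·11.0718 = 6.643 and β = (1−μ)·11.0718 = 4.429.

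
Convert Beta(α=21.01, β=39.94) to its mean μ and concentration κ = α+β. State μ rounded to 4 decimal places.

μ = 0.3447, κ = 60.95

κ = α+β = 21.01+39.94 = 60.95; μ = α/κ = 21.01/60.95 = 0.3447.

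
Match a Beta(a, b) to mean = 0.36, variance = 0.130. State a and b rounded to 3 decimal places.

a = 0.278, b = 0.494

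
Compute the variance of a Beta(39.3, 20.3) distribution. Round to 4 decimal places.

Var = αβ/[(α+β)²(α+β+1)] = (39.3×20.3)/(59.6²×60.6) = 797.79/215260.896 = 0.0037.

0.0037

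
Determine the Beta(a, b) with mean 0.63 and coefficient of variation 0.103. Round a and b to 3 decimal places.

a = 34.246, b = 20.113

σ = CV·μ = 0.103×0.63 = 0.06489, so σ² = 0.004211.
s+1 = μ(1−μ)/σ² = 0.2331/0.004211 = 55.3588, so s = a+b = 54.3588.
a = μs = 34.246, b = (1−μ)s = 20.113.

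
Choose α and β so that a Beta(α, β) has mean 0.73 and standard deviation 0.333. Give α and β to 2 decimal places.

σ² = 0.333² = 0.110889.
With s = α+β, Var = μ(1−μ)/(s+1), so s+1 = (0.73×0.27)/0.110889 = 1.7775 and s = 0.7775.
α = μs = 0.57, β = (1−μ)s = 0.21.

α = 0.57, β = 0.21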